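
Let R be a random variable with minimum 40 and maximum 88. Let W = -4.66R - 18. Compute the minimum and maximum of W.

a = -4.66 < 0, so order reverses: min(W) = a·max(R)+b = (-4.66)·88 + (-18) = -428.08; max(W) = a·min(R)+b = (-4.66)·40 + (-18) = -204.4.

min(W) = -428.08, max(W) = -204.4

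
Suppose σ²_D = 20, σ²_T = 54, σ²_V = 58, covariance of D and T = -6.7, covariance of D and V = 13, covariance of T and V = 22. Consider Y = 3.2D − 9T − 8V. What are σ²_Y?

σ²_Y = a²·σ²_D + b²·σ²_T + c²·σ²_V + 2ab·covariance of D and T + 2ac·covariance of D and V + 2bc·covariance of T and V, with a = 3.2, b = -9, c = -8.
= 204.8 + 4374 + 3712 + 385.92 + (-665.6) + 3168
= 11179.12.

σ²_Y = 11179.12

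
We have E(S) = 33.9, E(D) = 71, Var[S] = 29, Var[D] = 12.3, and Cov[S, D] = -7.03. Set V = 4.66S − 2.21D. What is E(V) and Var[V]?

E(V) = 1.064, Var[V] = 834.625146

E(V) = 4.66·E(S) + (-2.21)·E(D) = 4.66·33.9 + (-2.21)·71 = 1.064.
Var[V] = a²·Var[S] + b²·Var[D] + 2ab·Cov[S, D] with a = 4.66, b = -2.21.
= 4.66²·29 + (-2.21)²·12.3 + 2·4.66·(-2.21)·(-7.03)
= 629.7524 + 60.07443 + 144.798316 = 834.625146.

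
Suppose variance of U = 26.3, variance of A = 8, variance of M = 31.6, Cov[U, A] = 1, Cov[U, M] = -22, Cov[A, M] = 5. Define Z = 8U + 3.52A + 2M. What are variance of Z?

variance of Z = a²·variance of U + b²·variance of A + c²·variance of M + 2ab·Cov[U, A] + 2ac·Cov[U, M] + 2bc·Cov[A, M], with a = 8, b = 3.52, c = 2.
= 1683.2 + 99.1232 + 126.4 + 56.32 + (-704) + 70.4
= 1331.4432.

variance of Z = 1331.4432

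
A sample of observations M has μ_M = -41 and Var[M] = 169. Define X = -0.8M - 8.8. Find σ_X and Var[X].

σ_X = 10.4, Var[X] = 108.16

X = -0.8M - 8.8 is linear with a = -0.8, b = -8.8.
σ_M = √169 = 13.
σ_X = |a|·σ_M = |-0.8|·13 = 10.4.
Var[X] = a²·Var[M] = (-0.8)²·169 = 108.16 (the additive constant -8.8 does not affect variance).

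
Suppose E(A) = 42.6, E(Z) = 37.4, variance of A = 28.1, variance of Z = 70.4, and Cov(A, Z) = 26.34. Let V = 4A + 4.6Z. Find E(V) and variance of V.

E(V) = 342.44, variance of V = 2908.576

E(V) = 4·E(A) + 4.6·E(Z) = 4·42.6 + 4.6·37.4 = 342.44.
variance of V = a²·variance of A + b²·variance of Z + 2ab·Cov(A, Z) with a = 4, b = 4.6.
= 4²·28.1 + 4.6²·70.4 + 2·4·4.6·26.34
= 449.6 + 1489.664 + 969.312 = 2908.576.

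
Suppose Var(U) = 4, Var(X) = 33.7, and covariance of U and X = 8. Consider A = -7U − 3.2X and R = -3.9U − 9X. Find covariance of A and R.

By bilinearity, covariance of A and R = ac·Var(U) + bd·Var(X) + (ad+bc)·covariance of U and X, with a=-7, b=-3.2, c=-3.9, d=-9.
ac·Var(U) = (-7)·(-3.9)·4 = 109.2
bd·Var(X) = (-3.2)·(-9)·33.7 = 970.56
(ad+bc)·covariance of U and X = (75.48)·8 = 603.84
covariance of A and R = 109.2 + 970.56 + 603.84 = 1683.6.

covariance of A and R = 1683.6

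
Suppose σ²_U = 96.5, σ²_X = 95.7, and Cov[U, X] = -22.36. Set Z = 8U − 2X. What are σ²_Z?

σ²_Z = 7274.32

σ²_Z = a²·σ²_U + b²·σ²_X + 2ab·Cov[U, X] with a = 8, b = -2.
= 8²·96.5 + (-2)²·95.7 + 2·8·(-2)·(-22.36)
= 6176 + 382.8 + 715.52 = 7274.32.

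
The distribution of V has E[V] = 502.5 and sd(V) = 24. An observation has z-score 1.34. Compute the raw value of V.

V = E[V] + z·sd(V) = 502.5 + 1.34·24 = 534.66.

V = 534.66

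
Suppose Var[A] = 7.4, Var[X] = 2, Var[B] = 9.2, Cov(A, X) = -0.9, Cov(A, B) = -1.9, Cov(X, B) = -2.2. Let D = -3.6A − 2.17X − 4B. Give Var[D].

Var[D] = 145.5482

Var[D] = a²·Var[A] + b²·Var[X] + c²·Var[B] + 2ab·Cov(A, X) + 2ac·Cov(A, B) + 2bc·Cov(X, B), with a = -3.6, b = -2.17, c = -4.
= 95.904 + 9.4178 + 147.2 + (-14.0616) + (-54.72) + (-38.192)
= 145.5482.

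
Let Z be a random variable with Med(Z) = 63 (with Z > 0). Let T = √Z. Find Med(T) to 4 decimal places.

√Z is monotone on this domain, so Med(T) = √(63) ≈ 7.9373.

Med(T) = 7.9373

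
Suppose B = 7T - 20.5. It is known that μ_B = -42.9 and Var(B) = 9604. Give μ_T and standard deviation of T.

From B = 7T - 20.5: μ_B = a·μ_T + b, so μ_T = (μ_B − b)/a = (-42.9 − (-20.5))/7 = -3.2.
standard deviation of B = √9604 = 98.
standard deviation of B = |a|·standard deviation of T, so standard deviation of T = 98/|7| = 14.

μ_T = -3.2, standard deviation of T = 14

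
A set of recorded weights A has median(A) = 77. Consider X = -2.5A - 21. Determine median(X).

A linear map preserves order up to sign, so median(X) = a·median(A) + b = (-2.5)·77 + (-21) = -213.5.

median(X) = -213.5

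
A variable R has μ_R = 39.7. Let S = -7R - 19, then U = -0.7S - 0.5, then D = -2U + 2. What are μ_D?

μ_D = -412.66

μ_S = (-7)·39.7 + (-19) = -296.9.
μ_U = (-0.7)·(-296.9) + (-0.5) = 207.33.
μ_D = (-2)·207.33 + 2 = -412.66.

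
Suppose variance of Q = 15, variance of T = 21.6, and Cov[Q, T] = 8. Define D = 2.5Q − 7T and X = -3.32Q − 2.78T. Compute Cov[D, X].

By bilinearity, Cov[D, X] = ac·variance of Q + bd·variance of T + (ad+bc)·Cov[Q, T], with a=2.5, b=-7, c=-3.32, d=-2.78.
ac·variance of Q = 2.5·(-3.32)·15 = -124.5
bd·variance of T = (-7)·(-2.78)·21.6 = 420.336
(ad+bc)·Cov[Q, T] = (16.29)·8 = 130.32
Cov[D, X] = -124.5 + 420.336 + 130.32 = 426.156.

Cov[D, X] = 426.156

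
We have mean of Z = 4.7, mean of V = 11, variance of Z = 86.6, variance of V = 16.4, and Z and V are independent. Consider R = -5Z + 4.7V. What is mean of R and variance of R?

mean of R = (-5)·mean of Z + 4.7·mean of V = (-5)·4.7 + 4.7·11 = 28.2.
variance of R = a²·variance of Z + b²·variance of V + 2ab·covariance of Z and V with a = -5, b = 4.7.
Independence gives covariance of Z and V = 0.
= (-5)²·86.6 + 4.7²·16.4 + 2·(-5)·4.7·0
= 2165 + 362.276 + 0 = 2527.276.

mean of R = 28.2, variance of R = 2527.276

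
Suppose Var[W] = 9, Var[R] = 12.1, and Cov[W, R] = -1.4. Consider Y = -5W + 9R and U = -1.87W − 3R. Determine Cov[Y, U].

Cov[Y, U] = -239.988

By bilinearity, Cov[Y, U] = ac·Var[W] + bd·Var[R] + (ad+bc)·Cov[W, R], with a=-5, b=9, c=-1.87, d=-3.
ac·Var[W] = (-5)·(-1.87)·9 = 84.15
bd·Var[R] = 9·(-3)·12.1 = -326.7
(ad+bc)·Cov[W, R] = (-1.83)·(-1.4) = 2.562
Cov[Y, U] = 84.15 + (-326.7) + 2.562 = -239.988.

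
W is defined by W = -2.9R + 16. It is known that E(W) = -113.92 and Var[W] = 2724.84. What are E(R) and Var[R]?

E(R) = 44.8, Var[R] = 324

From W = -2.9R + 16: E(W) = a·E(R) + b, so E(R) = (E(W) − b)/a = (-113.92 − 16)/(-2.9) = 44.8.
Var[W] = a²·Var[R], so Var[R] = 2724.84/(-2.9)² = 324.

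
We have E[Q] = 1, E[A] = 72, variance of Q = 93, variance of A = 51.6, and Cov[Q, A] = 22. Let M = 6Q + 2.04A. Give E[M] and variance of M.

E[M] = 6·E[Q] + 2.04·E[A] = 6·1 + 2.04·72 = 152.88.
variance of M = a²·variance of Q + b²·variance of A + 2ab·Cov[Q, A] with a = 6, b = 2.04.
= 6²·93 + 2.04²·51.6 + 2·6·2.04·22
= 3348 + 214.73856 + 538.56 = 4101.29856.

E[M] = 152.88, variance of M = 4101.29856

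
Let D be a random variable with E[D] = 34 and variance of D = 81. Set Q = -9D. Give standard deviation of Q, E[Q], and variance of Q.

standard deviation of Q = 81, E[Q] = -306, variance of Q = 6561

Q = -9D is linear with a = -9, b = 0.
standard deviation of D = √81 = 9.
standard deviation of Q = |a|·standard deviation of D = |-9|·9 = 81.
E[Q] = a·E[D] + b = (-9)·34 = -306.
variance of Q = a²·variance of D = (-9)²·81 = 6561.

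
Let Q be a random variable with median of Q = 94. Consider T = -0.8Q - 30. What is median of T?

A linear map preserves order up to sign, so median of T = a·median of Q + b = (-0.8)·94 + (-30) = -105.2.

median of T = -105.2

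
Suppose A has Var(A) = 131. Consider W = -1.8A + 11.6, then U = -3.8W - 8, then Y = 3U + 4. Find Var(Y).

Var(W) = (-1.8)²·131 = 424.44.
Var(U) = (-3.8)²·424.44 = 6128.9136.
Var(Y) = 3²·6128.9136 = 55160.2224.

Var(Y) = 55160.2224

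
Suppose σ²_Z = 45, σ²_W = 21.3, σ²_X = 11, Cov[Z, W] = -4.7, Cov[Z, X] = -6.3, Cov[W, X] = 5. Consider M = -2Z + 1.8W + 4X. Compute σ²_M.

σ²_M = 631.652

σ²_M = a²·σ²_Z + b²·σ²_W + c²·σ²_X + 2ab·Cov[Z, W] + 2ac·Cov[Z, X] + 2bc·Cov[W, X], with a = -2, b = 1.8, c = 4.
= 180 + 69.012 + 176 + 33.84 + 100.8 + 72
= 631.652.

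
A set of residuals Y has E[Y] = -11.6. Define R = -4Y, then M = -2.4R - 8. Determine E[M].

E[R] = (-4)·(-11.6) = 46.4.
E[M] = (-2.4)·46.4 + (-8) = -119.36.

E[M] = -119.36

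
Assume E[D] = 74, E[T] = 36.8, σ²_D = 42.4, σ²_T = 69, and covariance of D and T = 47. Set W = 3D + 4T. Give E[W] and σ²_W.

E[W] = 369.2, σ²_W = 2613.6

E[W] = 3·E[D] + 4·E[T] = 3·74 + 4·36.8 = 369.2.
σ²_W = a²·σ²_D + b²·σ²_T + 2ab·covariance of D and T with a = 3, b = 4.
= 3²·42.4 + 4²·69 + 2·3·4·47
= 381.6 + 1104 + 1128 = 2613.6.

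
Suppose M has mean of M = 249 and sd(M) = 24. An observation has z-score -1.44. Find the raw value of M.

M = mean of M + z·sd(M) = 249 + (-1.44)·24 = 214.44.

M = 214.44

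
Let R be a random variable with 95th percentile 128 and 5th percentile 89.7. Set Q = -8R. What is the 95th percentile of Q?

95th percentile of Q = -717.6

Since a = -8 < 0 the transformation is decreasing, reversing order: the 95th percentile of Q corresponds to the 5th percentile of R.
So P_{95}(Q) = a·P_{5}(R) + b = (-8)·89.7 = -717.6.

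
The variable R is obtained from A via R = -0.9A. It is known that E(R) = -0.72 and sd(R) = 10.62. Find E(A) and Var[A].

E(A) = 0.8, Var[A] = 139.24

From R = -0.9A: E(R) = a·E(A) + b, so E(A) = (E(R) − b)/a = (-0.72 − 0)/(-0.9) = 0.8.
Var[R] = 10.62² = 112.7844.
Var[R] = a²·Var[A], so Var[A] = 112.7844/(-0.9)² = 139.24.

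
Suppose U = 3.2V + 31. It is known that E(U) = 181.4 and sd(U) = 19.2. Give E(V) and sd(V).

E(V) = 47, sd(V) = 6

From U = 3.2V + 31: E(U) = a·E(V) + b, so E(V) = (E(U) − b)/a = (181.4 − 31)/3.2 = 47.
sd(U) = |a|·sd(V), so sd(V) = 19.2/|3.2| = 6.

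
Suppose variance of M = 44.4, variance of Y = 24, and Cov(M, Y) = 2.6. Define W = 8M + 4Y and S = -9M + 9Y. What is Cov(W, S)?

Cov(W, S) = -2239.2

By bilinearity, Cov(W, S) = ac·variance of M + bd·variance of Y + (ad+bc)·Cov(M, Y), with a=8, b=4, c=-9, d=9.
ac·variance of M = 8·(-9)·44.4 = -3196.8
bd·variance of Y = 4·9·24 = 864
(ad+bc)·Cov(M, Y) = (36)·2.6 = 93.6
Cov(W, S) = -3196.8 + 864 + 93.6 = -2239.2.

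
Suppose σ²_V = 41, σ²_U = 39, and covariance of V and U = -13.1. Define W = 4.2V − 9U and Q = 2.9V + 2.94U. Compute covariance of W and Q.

covariance of W and Q = -352.4088

By bilinearity, covariance of W and Q = ac·σ²_V + bd·σ²_U + (ad+bc)·covariance of V and U, with a=4.2, b=-9, c=2.9, d=2.94.
ac·σ²_V = 4.2·2.9·41 = 499.38
bd·σ²_U = (-9)·2.94·39 = -1031.94
(ad+bc)·covariance of V and U = (-13.752)·(-13.1) = 180.1512
covariance of W and Q = 499.38 + (-1031.94) + 180.1512 = -352.4088.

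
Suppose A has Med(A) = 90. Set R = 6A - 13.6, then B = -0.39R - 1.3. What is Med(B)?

Med(R) = 6·90 + (-13.6) = 526.4.
Med(B) = (-0.39)·526.4 + (-1.3) = -206.596.

Med(B) = -206.596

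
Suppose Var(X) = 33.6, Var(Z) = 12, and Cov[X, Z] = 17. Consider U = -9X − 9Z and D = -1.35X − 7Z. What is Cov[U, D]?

Cov[U, D] = 2441.79

By bilinearity, Cov[U, D] = ac·Var(X) + bd·Var(Z) + (ad+bc)·Cov[X, Z], with a=-9, b=-9, c=-1.35, d=-7.
ac·Var(X) = (-9)·(-1.35)·33.6 = 408.24
bd·Var(Z) = (-9)·(-7)·12 = 756
(ad+bc)·Cov[X, Z] = (75.15)·17 = 1277.55
Cov[U, D] = 408.24 + 756 + 1277.55 = 2441.79.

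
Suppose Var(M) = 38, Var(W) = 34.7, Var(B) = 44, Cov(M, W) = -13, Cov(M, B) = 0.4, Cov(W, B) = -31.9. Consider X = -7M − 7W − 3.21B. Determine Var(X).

Var(X) = a²·Var(M) + b²·Var(W) + c²·Var(B) + 2ab·Cov(M, W) + 2ac·Cov(M, B) + 2bc·Cov(W, B), with a = -7, b = -7, c = -3.21.
= 1862 + 1700.3 + 453.3804 + (-1274) + 17.976 + (-1433.586)
= 1326.0704.

Var(X) = 1326.0704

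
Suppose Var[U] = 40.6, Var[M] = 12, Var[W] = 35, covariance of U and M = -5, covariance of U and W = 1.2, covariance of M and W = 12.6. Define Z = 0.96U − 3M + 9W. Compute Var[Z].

Var[Z] = a²·Var[U] + b²·Var[M] + c²·Var[W] + 2ab·covariance of U and M + 2ac·covariance of U and W + 2bc·covariance of M and W, with a = 0.96, b = -3, c = 9.
= 37.41696 + 108 + 2835 + 28.8 + 20.736 + (-680.4)
= 2349.55296.

Var[Z] = 2349.55296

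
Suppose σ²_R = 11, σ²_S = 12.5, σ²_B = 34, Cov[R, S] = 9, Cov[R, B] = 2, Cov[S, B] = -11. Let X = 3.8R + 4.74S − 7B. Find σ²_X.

σ²_X = 3053.461

σ²_X = a²·σ²_R + b²·σ²_S + c²·σ²_B + 2ab·Cov[R, S] + 2ac·Cov[R, B] + 2bc·Cov[S, B], with a = 3.8, b = 4.74, c = -7.
= 158.84 + 280.845 + 1666 + 324.216 + (-106.4) + 729.96
= 3053.461.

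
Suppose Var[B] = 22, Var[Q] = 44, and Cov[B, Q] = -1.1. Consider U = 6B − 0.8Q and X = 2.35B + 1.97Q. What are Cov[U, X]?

Cov[U, X] = 229.922

By bilinearity, Cov[U, X] = ac·Var[B] + bd·Var[Q] + (ad+bc)·Cov[B, Q], with a=6, b=-0.8, c=2.35, d=1.97.
ac·Var[B] = 6·2.35·22 = 310.2
bd·Var[Q] = (-0.8)·1.97·44 = -69.344
(ad+bc)·Cov[B, Q] = (9.94)·(-1.1) = -10.934
Cov[U, X] = 310.2 + (-69.344) + (-10.934) = 229.922.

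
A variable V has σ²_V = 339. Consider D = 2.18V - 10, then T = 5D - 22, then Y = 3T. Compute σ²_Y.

σ²_D = 2.18²·339 = 1611.0636.
σ²_T = 5²·1611.0636 = 40276.59.
σ²_Y = 3²·40276.59 = 362489.31.

σ²_Y = 362489.31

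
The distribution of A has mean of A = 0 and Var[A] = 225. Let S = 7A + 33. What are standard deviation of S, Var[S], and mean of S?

standard deviation of S = 105, Var[S] = 11025, mean of S = 33

S = 7A + 33 is linear with a = 7, b = 33.
standard deviation of A = √225 = 15.
standard deviation of S = |a|·standard deviation of A = |7|·15 = 105.
Var[S] = a²·Var[A] = 7²·225 = 11025 (the additive constant 33 does not affect variance).
mean of S = a·mean of A + b = 7·0 + 33 = 33.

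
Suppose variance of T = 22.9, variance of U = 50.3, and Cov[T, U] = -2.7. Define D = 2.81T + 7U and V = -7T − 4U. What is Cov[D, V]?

By bilinearity, Cov[D, V] = ac·variance of T + bd·variance of U + (ad+bc)·Cov[T, U], with a=2.81, b=7, c=-7, d=-4.
ac·variance of T = 2.81·(-7)·22.9 = -450.443
bd·variance of U = 7·(-4)·50.3 = -1408.4
(ad+bc)·Cov[T, U] = (-60.24)·(-2.7) = 162.648
Cov[D, V] = -450.443 + (-1408.4) + 162.648 = -1696.195.

Cov[D, V] = -1696.195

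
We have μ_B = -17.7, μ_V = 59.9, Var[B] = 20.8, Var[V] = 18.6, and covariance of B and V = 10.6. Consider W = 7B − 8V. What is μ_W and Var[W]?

μ_W = 7·μ_B + (-8)·μ_V = 7·(-17.7) + (-8)·59.9 = -603.1.
Var[W] = a²·Var[B] + b²·Var[V] + 2ab·covariance of B and V with a = 7, b = -8.
= 7²·20.8 + (-8)²·18.6 + 2·7·(-8)·10.6
= 1019.2 + 1190.4 + (-1187.2) = 1022.4.

μ_W = -603.1, Var[W] = 1022.4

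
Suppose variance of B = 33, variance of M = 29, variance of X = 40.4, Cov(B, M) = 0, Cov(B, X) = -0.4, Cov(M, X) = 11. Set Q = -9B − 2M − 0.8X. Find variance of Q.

variance of Q = 2844.296

variance of Q = a²·variance of B + b²·variance of M + c²·variance of X + 2ab·Cov(B, M) + 2ac·Cov(B, X) + 2bc·Cov(M, X), with a = -9, b = -2, c = -0.8.
= 2673 + 116 + 25.856 + 0 + (-5.76) + 35.2
= 2844.296.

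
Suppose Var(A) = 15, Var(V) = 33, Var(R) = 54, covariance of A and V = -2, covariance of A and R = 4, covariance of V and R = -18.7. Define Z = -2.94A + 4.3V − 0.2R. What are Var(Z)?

Var(Z) = 829.42

Var(Z) = a²·Var(A) + b²·Var(V) + c²·Var(R) + 2ab·covariance of A and V + 2ac·covariance of A and R + 2bc·covariance of V and R, with a = -2.94, b = 4.3, c = -0.2.
= 129.654 + 610.17 + 2.16 + 50.568 + 4.704 + 32.164
= 829.42.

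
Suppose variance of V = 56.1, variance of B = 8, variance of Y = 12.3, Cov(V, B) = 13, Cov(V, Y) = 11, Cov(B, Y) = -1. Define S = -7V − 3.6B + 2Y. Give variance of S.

variance of S = a²·variance of V + b²·variance of B + c²·variance of Y + 2ab·Cov(V, B) + 2ac·Cov(V, Y) + 2bc·Cov(B, Y), with a = -7, b = -3.6, c = 2.
= 2748.9 + 103.68 + 49.2 + 655.2 + (-308) + 14.4
= 3263.38.

variance of S = 3263.38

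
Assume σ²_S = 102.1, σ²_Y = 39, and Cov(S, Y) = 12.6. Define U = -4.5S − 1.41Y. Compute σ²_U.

σ²_U = a²·σ²_S + b²·σ²_Y + 2ab·Cov(S, Y) with a = -4.5, b = -1.41.
= (-4.5)²·102.1 + (-1.41)²·39 + 2·(-4.5)·(-1.41)·12.6
= 2067.525 + 77.5359 + 159.894 = 2304.9549.

σ²_U = 2304.9549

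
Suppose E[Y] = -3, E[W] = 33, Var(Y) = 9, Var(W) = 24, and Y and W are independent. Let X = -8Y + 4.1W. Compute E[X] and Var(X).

E[X] = (-8)·E[Y] + 4.1·E[W] = (-8)·(-3) + 4.1·33 = 159.3.
Var(X) = a²·Var(Y) + b²·Var(W) + 2ab·Cov[Y, W] with a = -8, b = 4.1.
Independence gives Cov[Y, W] = 0.
= (-8)²·9 + 4.1²·24 + 2·(-8)·4.1·0
= 576 + 403.44 + 0 = 979.44.

E[X] = 159.3, Var(X) = 979.44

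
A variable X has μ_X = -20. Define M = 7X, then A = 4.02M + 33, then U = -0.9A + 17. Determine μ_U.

μ_M = 7·(-20) = -140.
μ_A = 4.02·(-140) + 33 = -529.8.
μ_U = (-0.9)·(-529.8) + 17 = 493.82.

μ_U = 493.82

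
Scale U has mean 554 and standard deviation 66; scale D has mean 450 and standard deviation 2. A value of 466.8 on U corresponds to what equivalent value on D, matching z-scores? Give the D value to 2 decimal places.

D = 447.36

z = (466.8 − 554)/66 ≈ -1.3212.
D = 450 + z·2 = 450 + (466.8 − 554)·2/66 ≈ 447.36.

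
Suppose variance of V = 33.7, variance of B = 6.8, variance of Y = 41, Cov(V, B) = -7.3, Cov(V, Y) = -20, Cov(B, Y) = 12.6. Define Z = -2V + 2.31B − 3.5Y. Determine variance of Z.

variance of Z = a²·variance of V + b²·variance of B + c²·variance of Y + 2ab·Cov(V, B) + 2ac·Cov(V, Y) + 2bc·Cov(B, Y), with a = -2, b = 2.31, c = -3.5.
= 134.8 + 36.28548 + 502.25 + 67.452 + (-280) + (-203.742)
= 257.04548.

variance of Z = 257.04548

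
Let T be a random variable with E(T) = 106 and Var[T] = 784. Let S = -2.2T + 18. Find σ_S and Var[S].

S = -2.2T + 18 is linear with a = -2.2, b = 18.
σ_T = √784 = 28.
σ_S = |a|·σ_T = |-2.2|·28 = 61.6.
Var[S] = a²·Var[T] = (-2.2)²·784 = 3794.56 (the additive constant 18 does not affect variance).

σ_S = 61.6, Var[S] = 3794.56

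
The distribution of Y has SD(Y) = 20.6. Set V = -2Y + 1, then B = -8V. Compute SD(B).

SD(B) = 329.6

SD(V) = |-2|·20.6 = 41.2.
SD(B) = |-8|·41.2 = 329.6.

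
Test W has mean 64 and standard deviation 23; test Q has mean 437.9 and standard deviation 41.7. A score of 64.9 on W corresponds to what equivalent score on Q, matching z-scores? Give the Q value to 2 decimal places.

z = (64.9 − 64)/23 ≈ 0.0391.
Q = 437.9 + z·41.7 = 437.9 + (64.9 − 64)·41.7/23 ≈ 439.53.

Q = 439.53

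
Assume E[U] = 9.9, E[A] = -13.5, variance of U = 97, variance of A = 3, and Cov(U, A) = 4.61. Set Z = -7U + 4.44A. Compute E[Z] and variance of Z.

E[Z] = (-7)·E[U] + 4.44·E[A] = (-7)·9.9 + 4.44·(-13.5) = -129.24.
variance of Z = a²·variance of U + b²·variance of A + 2ab·Cov(U, A) with a = -7, b = 4.44.
= (-7)²·97 + 4.44²·3 + 2·(-7)·4.44·4.61
= 4753 + 59.1408 + (-286.5576) = 4525.5832.

E[Z] = -129.24, variance of Z = 4525.5832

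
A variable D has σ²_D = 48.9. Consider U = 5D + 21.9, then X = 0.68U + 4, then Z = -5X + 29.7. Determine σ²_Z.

σ²_Z = 14132.1

σ²_U = 5²·48.9 = 1222.5.
σ²_X = 0.68²·1222.5 = 565.284.
σ²_Z = (-5)²·565.284 = 14132.1.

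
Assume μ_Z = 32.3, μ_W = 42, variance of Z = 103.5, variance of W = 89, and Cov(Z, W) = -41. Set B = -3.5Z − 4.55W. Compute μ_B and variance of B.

μ_B = (-3.5)·μ_Z + (-4.55)·μ_W = (-3.5)·32.3 + (-4.55)·42 = -304.15.
variance of B = a²·variance of Z + b²·variance of W + 2ab·Cov(Z, W) with a = -3.5, b = -4.55.
= (-3.5)²·103.5 + (-4.55)²·89 + 2·(-3.5)·(-4.55)·(-41)
= 1267.875 + 1842.5225 + (-1305.85) = 1804.5475.

μ_B = -304.15, variance of B = 1804.5475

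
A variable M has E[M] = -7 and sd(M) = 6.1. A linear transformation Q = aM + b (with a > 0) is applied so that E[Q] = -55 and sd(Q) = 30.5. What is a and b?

a = 5, b = -20

sd(Q) = a·sd(M) (a > 0), so a = 30.5/6.1 = 5.
E[Q] = a·E[M] + b, so b = -55 − 5·(-7) = -20.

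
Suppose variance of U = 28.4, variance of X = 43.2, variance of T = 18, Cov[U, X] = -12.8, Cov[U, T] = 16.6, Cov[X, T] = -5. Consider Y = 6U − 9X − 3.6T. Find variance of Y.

variance of Y = 5096.16

variance of Y = a²·variance of U + b²·variance of X + c²·variance of T + 2ab·Cov[U, X] + 2ac·Cov[U, T] + 2bc·Cov[X, T], with a = 6, b = -9, c = -3.6.
= 1022.4 + 3499.2 + 233.28 + 1382.4 + (-717.12) + (-324)
= 5096.16.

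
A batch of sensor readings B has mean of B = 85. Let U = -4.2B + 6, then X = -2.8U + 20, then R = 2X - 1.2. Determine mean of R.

mean of R = 2004.4

mean of U = (-4.2)·85 + 6 = -351.
mean of X = (-2.8)·(-351) + 20 = 1002.8.
mean of R = 2·1002.8 + (-1.2) = 2004.4.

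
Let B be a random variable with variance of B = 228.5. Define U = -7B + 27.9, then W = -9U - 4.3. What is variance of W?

variance of W = 906916.5

variance of U = (-7)²·228.5 = 11196.5.
variance of W = (-9)²·11196.5 = 906916.5.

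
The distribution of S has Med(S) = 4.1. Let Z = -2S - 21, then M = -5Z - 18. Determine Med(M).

Med(M) = 128

Med(Z) = (-2)·4.1 + (-21) = -29.2.
Med(M) = (-5)·(-29.2) + (-18) = 128.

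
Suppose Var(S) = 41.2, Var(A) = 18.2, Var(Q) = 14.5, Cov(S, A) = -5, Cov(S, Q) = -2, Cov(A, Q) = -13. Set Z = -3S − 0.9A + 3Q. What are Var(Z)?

Var(Z) = a²·Var(S) + b²·Var(A) + c²·Var(Q) + 2ab·Cov(S, A) + 2ac·Cov(S, Q) + 2bc·Cov(A, Q), with a = -3, b = -0.9, c = 3.
= 370.8 + 14.742 + 130.5 + (-27) + 36 + 70.2
= 595.242.

Var(Z) = 595.242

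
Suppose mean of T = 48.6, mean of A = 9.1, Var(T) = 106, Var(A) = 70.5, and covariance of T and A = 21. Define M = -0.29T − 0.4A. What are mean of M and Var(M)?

mean of M = -17.734, Var(M) = 25.0666

mean of M = (-0.29)·mean of T + (-0.4)·mean of A = (-0.29)·48.6 + (-0.4)·9.1 = -17.734.
Var(M) = a²·Var(T) + b²·Var(A) + 2ab·covariance of T and A with a = -0.29, b = -0.4.
= (-0.29)²·106 + (-0.4)²·70.5 + 2·(-0.29)·(-0.4)·21
= 8.9146 + 11.28 + 4.872 = 25.0666.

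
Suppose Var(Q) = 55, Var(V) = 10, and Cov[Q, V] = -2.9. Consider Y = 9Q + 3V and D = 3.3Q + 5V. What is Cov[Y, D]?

Cov[Y, D] = 1624.29

By bilinearity, Cov[Y, D] = ac·Var(Q) + bd·Var(V) + (ad+bc)·Cov[Q, V], with a=9, b=3, c=3.3, d=5.
ac·Var(Q) = 9·3.3·55 = 1633.5
bd·Var(V) = 3·5·10 = 150
(ad+bc)·Cov[Q, V] = (54.9)·(-2.9) = -159.21
Cov[Y, D] = 1633.5 + 150 + (-159.21) = 1624.29.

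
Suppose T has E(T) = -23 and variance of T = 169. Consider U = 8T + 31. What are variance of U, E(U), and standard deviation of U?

variance of U = 10816, E(U) = -153, standard deviation of U = 104

U = 8T + 31 is linear with a = 8, b = 31.
variance of U = a²·variance of T = 8²·169 = 10816 (the additive constant 31 does not affect variance).
E(U) = a·E(T) + b = 8·(-23) + 31 = -153.
standard deviation of T = √169 = 13.
standard deviation of U = |a|·standard deviation of T = |8|·13 = 104.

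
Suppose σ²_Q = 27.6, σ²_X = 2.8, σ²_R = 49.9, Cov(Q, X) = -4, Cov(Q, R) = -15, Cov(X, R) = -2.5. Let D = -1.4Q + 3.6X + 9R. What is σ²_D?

σ²_D = a²·σ²_Q + b²·σ²_X + c²·σ²_R + 2ab·Cov(Q, X) + 2ac·Cov(Q, R) + 2bc·Cov(X, R), with a = -1.4, b = 3.6, c = 9.
= 54.096 + 36.288 + 4041.9 + 40.32 + 378 + (-162)
= 4388.604.

σ²_D = 4388.604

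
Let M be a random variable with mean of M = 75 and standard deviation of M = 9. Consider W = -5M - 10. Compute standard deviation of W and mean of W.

standard deviation of W = 45, mean of W = -385

W = -5M - 10 is linear with a = -5, b = -10.
standard deviation of W = |a|·standard deviation of M = |-5|·9 = 45.
mean of W = a·mean of M + b = (-5)·75 + (-10) = -385.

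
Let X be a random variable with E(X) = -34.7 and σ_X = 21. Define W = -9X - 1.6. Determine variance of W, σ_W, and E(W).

variance of W = 35721, σ_W = 189, E(W) = 310.7

W = -9X - 1.6 is linear with a = -9, b = -1.6.
variance of X = 21² = 441.
variance of W = a²·variance of X = (-9)²·441 = 35721 (the additive constant -1.6 does not affect variance).
σ_W = |a|·σ_X = |-9|·21 = 189.
E(W) = a·E(X) + b = (-9)·(-34.7) + (-1.6) = 310.7.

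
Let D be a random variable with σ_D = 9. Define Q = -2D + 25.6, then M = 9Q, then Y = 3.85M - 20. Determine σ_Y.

σ_Q = |-2|·9 = 18.
σ_M = |9|·18 = 162.
σ_Y = |3.85|·162 = 623.7.

σ_Y = 623.7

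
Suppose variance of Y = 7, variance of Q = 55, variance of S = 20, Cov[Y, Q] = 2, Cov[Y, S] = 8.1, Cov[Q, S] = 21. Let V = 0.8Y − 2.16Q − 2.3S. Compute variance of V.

variance of V = a²·variance of Y + b²·variance of Q + c²·variance of S + 2ab·Cov[Y, Q] + 2ac·Cov[Y, S] + 2bc·Cov[Q, S], with a = 0.8, b = -2.16, c = -2.3.
= 4.48 + 256.608 + 105.8 + (-6.912) + (-29.808) + 208.656
= 538.824.

variance of V = 538.824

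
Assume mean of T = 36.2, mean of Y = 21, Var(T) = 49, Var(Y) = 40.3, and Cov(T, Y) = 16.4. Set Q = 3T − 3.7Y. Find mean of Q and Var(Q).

mean of Q = 30.9, Var(Q) = 628.627

mean of Q = 3·mean of T + (-3.7)·mean of Y = 3·36.2 + (-3.7)·21 = 30.9.
Var(Q) = a²·Var(T) + b²·Var(Y) + 2ab·Cov(T, Y) with a = 3, b = -3.7.
= 3²·49 + (-3.7)²·40.3 + 2·3·(-3.7)·16.4
= 441 + 551.707 + (-364.08) = 628.627.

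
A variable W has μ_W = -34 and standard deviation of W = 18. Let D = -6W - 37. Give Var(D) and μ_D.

Var(D) = 11664, μ_D = 167

D = -6W - 37 is linear with a = -6, b = -37.
Var(W) = 18² = 324.
Var(D) = a²·Var(W) = (-6)²·324 = 11664 (the additive constant -37 does not affect variance).
μ_D = a·μ_W + b = (-6)·(-34) + (-37) = 167.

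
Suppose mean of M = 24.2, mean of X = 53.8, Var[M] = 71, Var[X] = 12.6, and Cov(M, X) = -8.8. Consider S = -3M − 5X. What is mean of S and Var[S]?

mean of S = -341.6, Var[S] = 690

mean of S = (-3)·mean of M + (-5)·mean of X = (-3)·24.2 + (-5)·53.8 = -341.6.
Var[S] = a²·Var[M] + b²·Var[X] + 2ab·Cov(M, X) with a = -3, b = -5.
= (-3)²·71 + (-5)²·12.6 + 2·(-3)·(-5)·(-8.8)
= 639 + 315 + (-264) = 690.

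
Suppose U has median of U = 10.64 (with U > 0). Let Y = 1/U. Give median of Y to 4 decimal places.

1/U is monotone on this domain, so median of Y = 1/(10.64) ≈ 0.094.

median of Y = 0.094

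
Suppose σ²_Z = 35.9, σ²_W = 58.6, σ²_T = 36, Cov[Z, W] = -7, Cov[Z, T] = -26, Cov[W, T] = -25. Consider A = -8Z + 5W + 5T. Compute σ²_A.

σ²_A = a²·σ²_Z + b²·σ²_W + c²·σ²_T + 2ab·Cov[Z, W] + 2ac·Cov[Z, T] + 2bc·Cov[W, T], with a = -8, b = 5, c = 5.
= 2297.6 + 1465 + 900 + 560 + 2080 + (-1250)
= 6052.6.

σ²_A = 6052.6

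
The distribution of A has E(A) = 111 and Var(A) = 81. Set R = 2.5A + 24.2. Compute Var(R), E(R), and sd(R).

Var(R) = 506.25, E(R) = 301.7, sd(R) = 22.5

R = 2.5A + 24.2 is linear with a = 2.5, b = 24.2.
Var(R) = a²·Var(A) = 2.5²·81 = 506.25 (the additive constant 24.2 does not affect variance).
E(R) = a·E(A) + b = 2.5·111 + 24.2 = 301.7.
sd(A) = √81 = 9.
sd(R) = |a|·sd(A) = |2.5|·9 = 22.5.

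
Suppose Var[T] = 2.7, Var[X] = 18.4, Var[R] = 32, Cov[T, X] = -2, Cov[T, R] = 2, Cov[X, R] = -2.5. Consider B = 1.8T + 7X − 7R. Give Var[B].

Var[B] = a²·Var[T] + b²·Var[X] + c²·Var[R] + 2ab·Cov[T, X] + 2ac·Cov[T, R] + 2bc·Cov[X, R], with a = 1.8, b = 7, c = -7.
= 8.748 + 901.6 + 1568 + (-50.4) + (-50.4) + 245
= 2622.548.

Var[B] = 2622.548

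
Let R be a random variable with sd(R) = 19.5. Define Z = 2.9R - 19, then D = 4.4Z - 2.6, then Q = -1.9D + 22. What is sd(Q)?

sd(Z) = |2.9|·19.5 = 56.55.
sd(D) = |4.4|·56.55 = 248.82.
sd(Q) = |-1.9|·248.82 = 472.758.

sd(Q) = 472.758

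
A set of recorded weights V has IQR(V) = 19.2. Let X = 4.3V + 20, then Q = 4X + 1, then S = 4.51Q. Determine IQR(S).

IQR(S) = 1489.3824

IQR(X) = |4.3|·19.2 = 82.56.
IQR(Q) = |4|·82.56 = 330.24.
IQR(S) = |4.51|·330.24 = 1489.3824.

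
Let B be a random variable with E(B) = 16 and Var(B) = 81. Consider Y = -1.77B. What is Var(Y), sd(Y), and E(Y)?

Y = -1.77B is linear with a = -1.77, b = 0.
Var(Y) = a²·Var(B) = (-1.77)²·81 = 253.7649.
sd(B) = √81 = 9.
sd(Y) = |a|·sd(B) = |-1.77|·9 = 15.93.
E(Y) = a·E(B) + b = (-1.77)·16 = -28.32.

Var(Y) = 253.7649, sd(Y) = 15.93, E(Y) = -28.32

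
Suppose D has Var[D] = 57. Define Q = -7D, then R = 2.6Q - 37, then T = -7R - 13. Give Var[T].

Var[T] = 925153.32

Var[Q] = (-7)²·57 = 2793.
Var[R] = 2.6²·2793 = 18880.68.
Var[T] = (-7)²·18880.68 = 925153.32.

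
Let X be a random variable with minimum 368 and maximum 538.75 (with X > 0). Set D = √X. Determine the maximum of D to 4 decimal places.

√X is increasing on this domain, so max(D) comes from max(X) = 538.75: max(D) = √(538.75) ≈ 23.211.

max(D) = 23.211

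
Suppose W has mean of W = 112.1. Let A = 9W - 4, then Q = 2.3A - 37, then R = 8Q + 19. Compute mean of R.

mean of A = 9·112.1 + (-4) = 1004.9.
mean of Q = 2.3·1004.9 + (-37) = 2274.27.
mean of R = 8·2274.27 + 19 = 18213.16.

mean of R = 18213.16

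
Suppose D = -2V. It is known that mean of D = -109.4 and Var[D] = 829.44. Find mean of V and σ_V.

From D = -2V: mean of D = a·mean of V + b, so mean of V = (mean of D − b)/a = (-109.4 − 0)/(-2) = 54.7.
σ_D = √829.44 = 28.8.
σ_D = |a|·σ_V, so σ_V = 28.8/|-2| = 14.4.

mean of V = 54.7, σ_V = 14.4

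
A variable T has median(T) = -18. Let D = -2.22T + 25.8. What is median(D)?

A linear map preserves order up to sign, so median(D) = a·median(T) + b = (-2.22)·(-18) + 25.8 = 65.76.

median(D) = 65.76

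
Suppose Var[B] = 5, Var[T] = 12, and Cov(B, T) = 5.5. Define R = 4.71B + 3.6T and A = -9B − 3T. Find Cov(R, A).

By bilinearity, Cov(R, A) = ac·Var[B] + bd·Var[T] + (ad+bc)·Cov(B, T), with a=4.71, b=3.6, c=-9, d=-3.
ac·Var[B] = 4.71·(-9)·5 = -211.95
bd·Var[T] = 3.6·(-3)·12 = -129.6
(ad+bc)·Cov(B, T) = (-46.53)·5.5 = -255.915
Cov(R, A) = -211.95 + (-129.6) + (-255.915) = -597.465.

Cov(R, A) = -597.465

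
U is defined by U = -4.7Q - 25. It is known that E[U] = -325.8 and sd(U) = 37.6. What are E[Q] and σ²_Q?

E[Q] = 64, σ²_Q = 64

From U = -4.7Q - 25: E[U] = a·E[Q] + b, so E[Q] = (E[U] − b)/a = (-325.8 − (-25))/(-4.7) = 64.
σ²_U = 37.6² = 1413.76.
σ²_U = a²·σ²_Q, so σ²_Q = 1413.76/(-4.7)² = 64.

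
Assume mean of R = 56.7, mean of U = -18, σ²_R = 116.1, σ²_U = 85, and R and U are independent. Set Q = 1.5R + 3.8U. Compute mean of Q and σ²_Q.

mean of Q = 1.5·mean of R + 3.8·mean of U = 1.5·56.7 + 3.8·(-18) = 16.65.
σ²_Q = a²·σ²_R + b²·σ²_U + 2ab·Cov(R, U) with a = 1.5, b = 3.8.
Independence gives Cov(R, U) = 0.
= 1.5²·116.1 + 3.8²·85 + 2·1.5·3.8·0
= 261.225 + 1227.4 + 0 = 1488.625.

mean of Q = 16.65, σ²_Q = 1488.625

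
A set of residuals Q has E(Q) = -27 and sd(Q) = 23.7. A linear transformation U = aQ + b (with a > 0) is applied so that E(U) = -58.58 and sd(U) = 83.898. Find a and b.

sd(U) = a·sd(Q) (a > 0), so a = 83.898/23.7 = 3.54.
E(U) = a·E(Q) + b, so b = -58.58 − 3.54·(-27) = 37.

a = 3.54, b = 37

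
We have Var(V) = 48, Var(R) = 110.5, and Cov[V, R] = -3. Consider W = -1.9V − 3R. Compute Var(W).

Var(W) = 1133.58

Var(W) = a²·Var(V) + b²·Var(R) + 2ab·Cov[V, R] with a = -1.9, b = -3.
= (-1.9)²·48 + (-3)²·110.5 + 2·(-1.9)·(-3)·(-3)
= 173.28 + 994.5 + (-34.2) = 1133.58.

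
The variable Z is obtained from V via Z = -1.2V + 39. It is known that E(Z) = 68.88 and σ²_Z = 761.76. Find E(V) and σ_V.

E(V) = -24.9, σ_V = 23

From Z = -1.2V + 39: E(Z) = a·E(V) + b, so E(V) = (E(Z) − b)/a = (68.88 − 39)/(-1.2) = -24.9.
σ_Z = √761.76 = 27.6.
σ_Z = |a|·σ_V, so σ_V = 27.6/|-1.2| = 23.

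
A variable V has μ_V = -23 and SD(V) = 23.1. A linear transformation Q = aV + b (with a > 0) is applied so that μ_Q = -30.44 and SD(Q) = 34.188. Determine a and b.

a = 1.48, b = 3.6

SD(Q) = a·SD(V) (a > 0), so a = 34.188/23.1 = 1.48.
μ_Q = a·μ_V + b, so b = -30.44 − 1.48·(-23) = 3.6.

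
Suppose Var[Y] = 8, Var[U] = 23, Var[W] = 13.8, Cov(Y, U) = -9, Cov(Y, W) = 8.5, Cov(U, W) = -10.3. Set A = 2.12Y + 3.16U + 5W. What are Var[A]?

Var[A] = 344.7584

Var[A] = a²·Var[Y] + b²·Var[U] + c²·Var[W] + 2ab·Cov(Y, U) + 2ac·Cov(Y, W) + 2bc·Cov(U, W), with a = 2.12, b = 3.16, c = 5.
= 35.9552 + 229.6688 + 345 + (-120.5856) + 180.2 + (-325.48)
= 344.7584.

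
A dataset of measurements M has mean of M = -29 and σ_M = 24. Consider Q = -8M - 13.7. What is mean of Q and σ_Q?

mean of Q = 218.3, σ_Q = 192

Q = -8M - 13.7 is linear with a = -8, b = -13.7.
mean of Q = a·mean of M + b = (-8)·(-29) + (-13.7) = 218.3.
σ_Q = |a|·σ_M = |-8|·24 = 192.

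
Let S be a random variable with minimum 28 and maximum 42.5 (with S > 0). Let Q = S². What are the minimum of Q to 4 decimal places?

min(Q) = 784

S² is increasing on this domain, so min(Q) comes from min(S) = 28: min(Q) = square(28) = 784.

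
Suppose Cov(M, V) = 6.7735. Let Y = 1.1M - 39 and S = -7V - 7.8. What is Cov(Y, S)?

Cov(Y, S) = a·c·Cov(M, V) = 1.1·(-7)·6.7735 = -52.15595. Additive constants drop out.

Cov(Y, S) = -52.15595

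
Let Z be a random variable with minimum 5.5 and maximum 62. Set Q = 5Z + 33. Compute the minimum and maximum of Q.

min(Q) = 60.5, max(Q) = 343

a = 5 > 0, so min(Q) = a·min(Z)+b = 5·5.5 + 33 = 60.5 and max(Q) = 5·62 + 33 = 343.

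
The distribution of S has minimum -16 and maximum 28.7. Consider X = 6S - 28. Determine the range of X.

Range(X) = 268.2

Range of S = 28.7 − (-16) = 44.7.
Range(X) = |a|·Range(S) = |6|·44.7 = 268.2.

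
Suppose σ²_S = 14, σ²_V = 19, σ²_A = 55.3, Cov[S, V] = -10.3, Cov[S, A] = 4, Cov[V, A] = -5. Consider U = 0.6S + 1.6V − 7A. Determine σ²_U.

σ²_U = a²·σ²_S + b²·σ²_V + c²·σ²_A + 2ab·Cov[S, V] + 2ac·Cov[S, A] + 2bc·Cov[V, A], with a = 0.6, b = 1.6, c = -7.
= 5.04 + 48.64 + 2709.7 + (-19.776) + (-33.6) + 112
= 2822.004.

σ²_U = 2822.004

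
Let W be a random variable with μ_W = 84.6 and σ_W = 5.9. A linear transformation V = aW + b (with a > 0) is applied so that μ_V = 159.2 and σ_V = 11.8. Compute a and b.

σ_V = a·σ_W (a > 0), so a = 11.8/5.9 = 2.
μ_V = a·μ_W + b, so b = 159.2 − 2·84.6 = -10.

a = 2, b = -10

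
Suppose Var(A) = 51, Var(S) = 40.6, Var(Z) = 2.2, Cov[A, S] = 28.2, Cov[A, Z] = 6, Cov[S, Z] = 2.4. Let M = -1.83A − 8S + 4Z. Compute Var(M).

Var(M) = 3388.6499

Var(M) = a²·Var(A) + b²·Var(S) + c²·Var(Z) + 2ab·Cov[A, S] + 2ac·Cov[A, Z] + 2bc·Cov[S, Z], with a = -1.83, b = -8, c = 4.
= 170.7939 + 2598.4 + 35.2 + 825.696 + (-87.84) + (-153.6)
= 3388.6499.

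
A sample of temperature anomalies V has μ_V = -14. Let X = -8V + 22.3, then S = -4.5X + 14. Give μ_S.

μ_S = -590.35

μ_X = (-8)·(-14) + 22.3 = 134.3.
μ_S = (-4.5)·134.3 + 14 = -590.35.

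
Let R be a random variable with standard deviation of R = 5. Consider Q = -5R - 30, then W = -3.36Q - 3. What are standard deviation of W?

standard deviation of W = 84

standard deviation of Q = |-5|·5 = 25.
standard deviation of W = |-3.36|·25 = 84.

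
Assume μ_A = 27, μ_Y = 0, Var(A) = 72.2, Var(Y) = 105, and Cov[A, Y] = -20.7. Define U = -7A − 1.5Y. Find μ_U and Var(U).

μ_U = -189, Var(U) = 3339.35

μ_U = (-7)·μ_A + (-1.5)·μ_Y = (-7)·27 + (-1.5)·0 = -189.
Var(U) = a²·Var(A) + b²·Var(Y) + 2ab·Cov[A, Y] with a = -7, b = -1.5.
= (-7)²·72.2 + (-1.5)²·105 + 2·(-7)·(-1.5)·(-20.7)
= 3537.8 + 236.25 + (-434.7) = 3339.35.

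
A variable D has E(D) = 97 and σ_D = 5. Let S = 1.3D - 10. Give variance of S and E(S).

variance of S = 42.25, E(S) = 116.1

S = 1.3D - 10 is linear with a = 1.3, b = -10.
variance of D = 5² = 25.
variance of S = a²·variance of D = 1.3²·25 = 42.25 (the additive constant -10 does not affect variance).
E(S) = a·E(D) + b = 1.3·97 + (-10) = 116.1.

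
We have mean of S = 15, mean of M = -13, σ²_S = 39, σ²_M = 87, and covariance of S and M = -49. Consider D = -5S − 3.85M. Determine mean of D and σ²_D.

mean of D = (-5)·mean of S + (-3.85)·mean of M = (-5)·15 + (-3.85)·(-13) = -24.95.
σ²_D = a²·σ²_S + b²·σ²_M + 2ab·covariance of S and M with a = -5, b = -3.85.
= (-5)²·39 + (-3.85)²·87 + 2·(-5)·(-3.85)·(-49)
= 975 + 1289.5575 + (-1886.5) = 378.0575.

mean of D = -24.95, σ²_D = 378.0575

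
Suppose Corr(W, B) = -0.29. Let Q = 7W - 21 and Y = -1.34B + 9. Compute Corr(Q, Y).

Linear rescalings preserve |correlation|; the slopes 7 and -1.34 have opposite signs, so the correlation flips sign: Corr(Q, Y) = −Corr(W, B) = 0.29.

Corr(Q, Y) = 0.29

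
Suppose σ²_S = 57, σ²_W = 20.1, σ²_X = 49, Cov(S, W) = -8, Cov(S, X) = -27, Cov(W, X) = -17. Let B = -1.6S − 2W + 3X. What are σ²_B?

σ²_B = 1079.32

σ²_B = a²·σ²_S + b²·σ²_W + c²·σ²_X + 2ab·Cov(S, W) + 2ac·Cov(S, X) + 2bc·Cov(W, X), with a = -1.6, b = -2, c = 3.
= 145.92 + 80.4 + 441 + (-51.2) + 259.2 + 204
= 1079.32.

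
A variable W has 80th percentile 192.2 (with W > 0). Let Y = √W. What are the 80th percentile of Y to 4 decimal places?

80th percentile of Y = 13.8636

√W is increasing, so P_{80}(Y) = g(P_{80}(W)) ≈ 13.8636.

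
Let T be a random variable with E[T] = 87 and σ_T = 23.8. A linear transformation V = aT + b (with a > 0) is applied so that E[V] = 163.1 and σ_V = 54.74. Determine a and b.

a = 2.3, b = -37

σ_V = a·σ_T (a > 0), so a = 54.74/23.8 = 2.3.
E[V] = a·E[T] + b, so b = 163.1 − 2.3·87 = -37.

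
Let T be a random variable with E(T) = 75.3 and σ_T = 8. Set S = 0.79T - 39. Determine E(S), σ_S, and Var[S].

S = 0.79T - 39 is linear with a = 0.79, b = -39.
E(S) = a·E(T) + b = 0.79·75.3 + (-39) = 20.487.
σ_S = |a|·σ_T = |0.79|·8 = 6.32.
Var[T] = 8² = 64.
Var[S] = a²·Var[T] = 0.79²·64 = 39.9424 (the additive constant -39 does not affect variance).

E(S) = 20.487, σ_S = 6.32, Var[S] = 39.9424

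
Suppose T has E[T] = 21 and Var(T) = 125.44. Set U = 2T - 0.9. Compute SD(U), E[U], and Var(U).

SD(U) = 22.4, E[U] = 41.1, Var(U) = 501.76

U = 2T - 0.9 is linear with a = 2, b = -0.9.
SD(T) = √125.44 = 11.2.
SD(U) = |a|·SD(T) = |2|·11.2 = 22.4.
E[U] = a·E[T] + b = 2·21 + (-0.9) = 41.1.
Var(U) = a²·Var(T) = 2²·125.44 = 501.76 (the additive constant -0.9 does not affect variance).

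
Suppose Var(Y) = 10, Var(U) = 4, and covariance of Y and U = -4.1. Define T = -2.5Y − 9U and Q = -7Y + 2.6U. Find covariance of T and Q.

covariance of T and Q = -150.25

By bilinearity, covariance of T and Q = ac·Var(Y) + bd·Var(U) + (ad+bc)·covariance of Y and U, with a=-2.5, b=-9, c=-7, d=2.6.
ac·Var(Y) = (-2.5)·(-7)·10 = 175
bd·Var(U) = (-9)·2.6·4 = -93.6
(ad+bc)·covariance of Y and U = (56.5)·(-4.1) = -231.65
covariance of T and Q = 175 + (-93.6) + (-231.65) = -150.25.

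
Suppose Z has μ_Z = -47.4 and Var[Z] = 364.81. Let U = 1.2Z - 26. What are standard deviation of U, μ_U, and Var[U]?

standard deviation of U = 22.92, μ_U = -82.88, Var[U] = 525.3264

U = 1.2Z - 26 is linear with a = 1.2, b = -26.
standard deviation of Z = √364.81 = 19.1.
standard deviation of U = |a|·standard deviation of Z = |1.2|·19.1 = 22.92.
μ_U = a·μ_Z + b = 1.2·(-47.4) + (-26) = -82.88.
Var[U] = a²·Var[Z] = 1.2²·364.81 = 525.3264 (the additive constant -26 does not affect variance).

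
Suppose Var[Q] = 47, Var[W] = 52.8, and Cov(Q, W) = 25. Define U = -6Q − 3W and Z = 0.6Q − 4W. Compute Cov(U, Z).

Cov(U, Z) = 1019.4

By bilinearity, Cov(U, Z) = ac·Var[Q] + bd·Var[W] + (ad+bc)·Cov(Q, W), with a=-6, b=-3, c=0.6, d=-4.
ac·Var[Q] = (-6)·0.6·47 = -169.2
bd·Var[W] = (-3)·(-4)·52.8 = 633.6
(ad+bc)·Cov(Q, W) = (22.2)·25 = 555
Cov(U, Z) = -169.2 + 633.6 + 555 = 1019.4.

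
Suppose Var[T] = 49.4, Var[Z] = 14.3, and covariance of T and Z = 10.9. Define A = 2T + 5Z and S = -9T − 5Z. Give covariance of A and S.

covariance of A and S = -1846.2

By bilinearity, covariance of A and S = ac·Var[T] + bd·Var[Z] + (ad+bc)·covariance of T and Z, with a=2, b=5, c=-9, d=-5.
ac·Var[T] = 2·(-9)·49.4 = -889.2
bd·Var[Z] = 5·(-5)·14.3 = -357.5
(ad+bc)·covariance of T and Z = (-55)·10.9 = -599.5
covariance of A and S = -889.2 + (-357.5) + (-599.5) = -1846.2.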